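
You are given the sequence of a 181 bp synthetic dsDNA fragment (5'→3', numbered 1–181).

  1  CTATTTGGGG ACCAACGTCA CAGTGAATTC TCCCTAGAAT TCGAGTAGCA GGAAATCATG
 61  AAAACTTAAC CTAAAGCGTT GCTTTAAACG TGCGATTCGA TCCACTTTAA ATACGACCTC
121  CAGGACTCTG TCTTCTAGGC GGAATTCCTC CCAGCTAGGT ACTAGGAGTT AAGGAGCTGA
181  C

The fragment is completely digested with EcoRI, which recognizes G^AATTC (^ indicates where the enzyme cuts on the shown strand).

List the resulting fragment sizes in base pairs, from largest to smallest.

105, 39, 25, 12 bp

EcoRI sites (GAATTC) start at positions 25, 37, 142.
EcoRI cuts after the first base of each site, so after positions 25, 37, 142.
Linear molecule, 3 cuts → 4 fragments:
  1–25 → 25 bp
  26–37 → 12 bp
  38–142 → 105 bp
  143–181 → 39 bp
Sorted largest to smallest: 105, 39, 25, 12 bp.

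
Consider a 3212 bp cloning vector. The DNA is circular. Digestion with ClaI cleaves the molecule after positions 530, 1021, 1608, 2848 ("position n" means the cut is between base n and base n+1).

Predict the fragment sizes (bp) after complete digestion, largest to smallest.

Circular molecule, 4 cuts → 4 fragments:
  1021 − 530 = 491 bp
  1608 − 1021 = 587 bp
  2848 − 1608 = 1240 bp
  wrap: 3212 − 2848 + 530 = 894 bp
Sorted largest to smallest: 1240, 894, 587, 491 bp.

1240, 894, 587, 491 bp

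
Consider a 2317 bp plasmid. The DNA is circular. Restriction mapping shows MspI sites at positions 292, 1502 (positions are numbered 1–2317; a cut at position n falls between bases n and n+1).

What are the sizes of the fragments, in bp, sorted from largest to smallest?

1210, 1107 bp

Circular molecule, 2 cuts → 2 fragments:
  1502 − 292 = 1210 bp
  wrap: 2317 − 1502 + 292 = 1107 bp
Sorted largest to smallest: 1210, 1107 bp.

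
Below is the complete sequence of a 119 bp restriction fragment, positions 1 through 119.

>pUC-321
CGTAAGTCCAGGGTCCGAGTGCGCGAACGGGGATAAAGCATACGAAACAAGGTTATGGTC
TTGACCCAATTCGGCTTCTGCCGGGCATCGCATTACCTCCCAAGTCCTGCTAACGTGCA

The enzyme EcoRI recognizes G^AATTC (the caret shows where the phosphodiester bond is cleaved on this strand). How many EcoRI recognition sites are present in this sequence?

No occurrence of GAATTC is present in the sequence.
EcoRI does not cut: 0 sites.

0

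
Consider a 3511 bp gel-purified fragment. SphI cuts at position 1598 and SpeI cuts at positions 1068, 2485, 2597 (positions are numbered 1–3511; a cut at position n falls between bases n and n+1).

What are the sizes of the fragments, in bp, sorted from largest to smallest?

1068, 914, 887, 530, 112 bp

Combined cut positions (sorted): 1068, 1598, 2485, 2597.
Linear molecule, 4 cuts → 5 fragments:
  1068 − 0 = 1068 bp
  1598 − 1068 = 530 bp
  2485 − 1598 = 887 bp
  2597 − 2485 = 112 bp
  3511 − 2597 = 914 bp
Sorted largest to smallest: 1068, 914, 887, 530, 112 bp.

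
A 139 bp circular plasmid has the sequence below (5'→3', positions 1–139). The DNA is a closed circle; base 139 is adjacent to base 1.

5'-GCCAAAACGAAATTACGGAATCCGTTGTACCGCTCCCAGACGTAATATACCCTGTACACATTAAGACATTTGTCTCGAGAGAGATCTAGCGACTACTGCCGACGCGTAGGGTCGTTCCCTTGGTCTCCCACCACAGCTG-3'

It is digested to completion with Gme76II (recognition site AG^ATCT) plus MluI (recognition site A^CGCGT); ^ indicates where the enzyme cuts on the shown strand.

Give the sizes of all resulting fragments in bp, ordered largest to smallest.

120, 19 bp

The Gme76II site (AGATCT) starts at position 82.
Gme76II cuts after base 2 of each site, so after position 83.
The MluI site (ACGCGT) starts at position 102.
MluI cuts after the first base of each site, so after position 102.
Combined cut positions: 83, 102.
Circular molecule, 2 cuts → 2 fragments:
  84–102 → 19 bp
  103–139 then 1–83 → 37 + 83 = 120 bp
Sorted largest to smallest: 120, 19 bp.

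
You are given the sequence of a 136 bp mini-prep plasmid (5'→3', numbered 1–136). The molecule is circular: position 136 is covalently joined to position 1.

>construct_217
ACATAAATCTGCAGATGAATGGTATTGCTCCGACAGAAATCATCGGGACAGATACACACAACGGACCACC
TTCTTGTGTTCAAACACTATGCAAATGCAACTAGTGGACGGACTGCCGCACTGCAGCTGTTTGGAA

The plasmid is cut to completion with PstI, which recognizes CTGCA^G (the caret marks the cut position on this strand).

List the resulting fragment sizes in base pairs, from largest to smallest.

PstI sites (CTGCAG) start at positions 9, 121.
PstI cuts after base 5 of each site (before the last base), so after positions 13, 125.
Circular molecule, 2 cuts → 2 fragments:
  14–125 → 112 bp
  126–136 then 1–13 → 11 + 13 = 24 bp
Sorted largest to smallest: 112, 24 bp.

112, 24 bp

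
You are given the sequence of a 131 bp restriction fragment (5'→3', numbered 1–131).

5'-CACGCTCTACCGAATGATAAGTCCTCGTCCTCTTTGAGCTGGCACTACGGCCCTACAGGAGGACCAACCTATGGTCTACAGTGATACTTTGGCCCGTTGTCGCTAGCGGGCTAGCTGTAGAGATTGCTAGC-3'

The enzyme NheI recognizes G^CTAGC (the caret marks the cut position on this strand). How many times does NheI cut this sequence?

3

GCTAGC occurs starting at positions 102, 110, 126.
NheI cuts at 3 sites.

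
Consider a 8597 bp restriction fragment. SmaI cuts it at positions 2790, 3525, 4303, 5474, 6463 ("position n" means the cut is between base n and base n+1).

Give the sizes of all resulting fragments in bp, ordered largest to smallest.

Linear molecule, 5 cuts → 6 fragments:
  2790 − 0 = 2790 bp
  3525 − 2790 = 735 bp
  4303 − 3525 = 778 bp
  5474 − 4303 = 1171 bp
  6463 − 5474 = 989 bp
  8597 − 6463 = 2134 bp
Sorted largest to smallest: 2790, 2134, 1171, 989, 778, 735 bp.

2790, 2134, 1171, 989, 778, 735 bp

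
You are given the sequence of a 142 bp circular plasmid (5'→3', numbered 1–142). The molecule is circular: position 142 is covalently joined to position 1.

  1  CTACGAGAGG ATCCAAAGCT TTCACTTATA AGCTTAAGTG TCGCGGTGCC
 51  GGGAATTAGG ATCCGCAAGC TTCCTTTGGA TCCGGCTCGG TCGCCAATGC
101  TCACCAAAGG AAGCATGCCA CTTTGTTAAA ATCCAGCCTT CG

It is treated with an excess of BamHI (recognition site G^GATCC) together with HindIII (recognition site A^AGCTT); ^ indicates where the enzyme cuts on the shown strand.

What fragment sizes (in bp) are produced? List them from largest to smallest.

BamHI sites (GGATCC) start at positions 9, 59, 78.
BamHI cuts after the first base of each site, so after positions 9, 59, 78.
HindIII sites (AAGCTT) start at positions 16, 30, 67.
HindIII cuts after the first base of each site, so after positions 16, 30, 67.
Combined cut positions: 9, 16, 30, 59, 67, 78.
Circular molecule, 6 cuts → 6 fragments:
  10–16 → 7 bp
  17–30 → 14 bp
  31–59 → 29 bp
  60–67 → 8 bp
  68–78 → 11 bp
  79–142 then 1–9 → 64 + 9 = 73 bp
Sorted largest to smallest: 73, 29, 14, 11, 8, 7 bp.

73, 29, 14, 11, 8, 7 bp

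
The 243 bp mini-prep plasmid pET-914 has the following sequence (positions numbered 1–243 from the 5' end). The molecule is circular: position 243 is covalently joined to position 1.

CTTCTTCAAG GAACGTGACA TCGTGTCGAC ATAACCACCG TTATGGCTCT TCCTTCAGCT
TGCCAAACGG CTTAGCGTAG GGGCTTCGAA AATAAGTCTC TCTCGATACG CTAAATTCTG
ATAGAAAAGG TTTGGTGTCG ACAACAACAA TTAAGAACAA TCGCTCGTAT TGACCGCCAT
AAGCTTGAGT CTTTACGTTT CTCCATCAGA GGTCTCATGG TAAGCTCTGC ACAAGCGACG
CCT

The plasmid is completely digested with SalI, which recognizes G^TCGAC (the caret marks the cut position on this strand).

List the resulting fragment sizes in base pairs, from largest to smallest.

SalI sites (GTCGAC) start at positions 25, 137.
SalI cuts after the first base of each site, so after positions 25, 137.
Circular molecule, 2 cuts → 2 fragments:
  26–137 → 112 bp
  138–243 then 1–25 → 106 + 25 = 131 bp
Sorted largest to smallest: 131, 112 bp.

131, 112 bp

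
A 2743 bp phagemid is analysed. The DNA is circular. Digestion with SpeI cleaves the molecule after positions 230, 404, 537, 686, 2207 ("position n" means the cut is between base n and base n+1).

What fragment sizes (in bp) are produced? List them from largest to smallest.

1521, 766, 174, 149, 133 bp

Circular molecule, 5 cuts → 5 fragments:
  404 − 230 = 174 bp
  537 − 404 = 133 bp
  686 − 537 = 149 bp
  2207 − 686 = 1521 bp
  wrap: 2743 − 2207 + 230 = 766 bp
Sorted largest to smallest: 1521, 766, 174, 149, 133 bp.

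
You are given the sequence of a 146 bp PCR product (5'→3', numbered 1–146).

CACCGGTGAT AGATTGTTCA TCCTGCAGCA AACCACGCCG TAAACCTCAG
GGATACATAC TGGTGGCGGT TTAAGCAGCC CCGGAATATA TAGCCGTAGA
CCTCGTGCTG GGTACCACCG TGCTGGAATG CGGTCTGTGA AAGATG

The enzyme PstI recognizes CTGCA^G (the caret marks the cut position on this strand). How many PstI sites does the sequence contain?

CTGCAG occurs starting at position 23.
PstI cuts at 1 site.

1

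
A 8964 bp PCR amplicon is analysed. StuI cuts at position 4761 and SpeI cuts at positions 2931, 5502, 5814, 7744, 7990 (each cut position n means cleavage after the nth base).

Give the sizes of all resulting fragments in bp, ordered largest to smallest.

Combined cut positions (sorted): 2931, 4761, 5502, 5814, 7744, 7990.
Linear molecule, 6 cuts → 7 fragments:
  2931 − 0 = 2931 bp
  4761 − 2931 = 1830 bp
  5502 − 4761 = 741 bp
  5814 − 5502 = 312 bp
  7744 − 5814 = 1930 bp
  7990 − 7744 = 246 bp
  8964 − 7990 = 974 bp
Sorted largest to smallest: 2931, 1930, 1830, 974, 741, 312, 246 bp.

2931, 1930, 1830, 974, 741, 312, 246 bp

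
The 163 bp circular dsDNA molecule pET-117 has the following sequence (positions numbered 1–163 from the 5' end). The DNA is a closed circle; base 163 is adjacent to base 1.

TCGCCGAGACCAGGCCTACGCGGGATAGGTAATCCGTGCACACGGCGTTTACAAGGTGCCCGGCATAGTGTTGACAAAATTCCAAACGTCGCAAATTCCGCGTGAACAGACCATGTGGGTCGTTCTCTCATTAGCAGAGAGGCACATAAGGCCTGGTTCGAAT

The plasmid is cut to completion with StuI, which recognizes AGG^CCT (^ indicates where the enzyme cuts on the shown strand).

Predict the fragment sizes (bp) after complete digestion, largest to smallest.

137, 26 bp

StuI sites (AGGCCT) start at positions 12, 149.
StuI cuts after base 3 of each site, so after positions 14, 151.
Circular molecule, 2 cuts → 2 fragments:
  15–151 → 137 bp
  152–163 then 1–14 → 12 + 14 = 26 bp
Sorted largest to smallest: 137, 26 bp.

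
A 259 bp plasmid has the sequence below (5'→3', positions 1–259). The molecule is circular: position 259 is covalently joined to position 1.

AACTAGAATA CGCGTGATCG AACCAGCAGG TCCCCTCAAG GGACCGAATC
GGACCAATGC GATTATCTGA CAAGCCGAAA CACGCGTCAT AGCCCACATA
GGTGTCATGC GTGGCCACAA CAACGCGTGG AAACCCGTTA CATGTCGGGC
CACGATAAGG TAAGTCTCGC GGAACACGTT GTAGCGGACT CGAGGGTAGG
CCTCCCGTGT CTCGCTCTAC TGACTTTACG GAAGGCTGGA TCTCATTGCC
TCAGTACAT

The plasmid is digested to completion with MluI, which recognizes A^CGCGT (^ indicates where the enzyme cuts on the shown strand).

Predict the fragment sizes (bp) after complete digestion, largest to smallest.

146, 72, 41 bp

MluI sites (ACGCGT) start at positions 10, 82, 123.
MluI cuts after the first base of each site, so after positions 10, 82, 123.
Circular molecule, 3 cuts → 3 fragments:
  11–82 → 72 bp
  83–123 → 41 bp
  124–259 then 1–10 → 136 + 10 = 146 bp
Sorted largest to smallest: 146, 72, 41 bp.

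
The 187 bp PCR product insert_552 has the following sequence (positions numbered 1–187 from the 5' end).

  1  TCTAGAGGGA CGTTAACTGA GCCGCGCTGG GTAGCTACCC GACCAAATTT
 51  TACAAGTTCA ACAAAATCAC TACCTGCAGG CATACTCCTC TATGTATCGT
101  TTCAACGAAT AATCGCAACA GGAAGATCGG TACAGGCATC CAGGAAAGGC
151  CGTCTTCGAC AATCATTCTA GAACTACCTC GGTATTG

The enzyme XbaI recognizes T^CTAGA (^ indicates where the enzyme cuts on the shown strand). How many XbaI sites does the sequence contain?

TCTAGA occurs starting at positions 1, 167.
XbaI cuts at 2 sites.

2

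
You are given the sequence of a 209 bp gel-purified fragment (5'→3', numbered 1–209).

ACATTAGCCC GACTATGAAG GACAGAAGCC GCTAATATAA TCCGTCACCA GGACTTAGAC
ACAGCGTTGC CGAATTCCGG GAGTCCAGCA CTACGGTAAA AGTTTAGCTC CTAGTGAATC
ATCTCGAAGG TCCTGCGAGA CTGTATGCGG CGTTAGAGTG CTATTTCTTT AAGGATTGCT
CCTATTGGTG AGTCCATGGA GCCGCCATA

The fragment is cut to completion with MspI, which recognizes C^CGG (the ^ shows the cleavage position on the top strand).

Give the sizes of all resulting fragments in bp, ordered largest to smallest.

132, 77 bp

The MspI site (CCGG) starts at position 77.
MspI cuts after the first base of each site, so after position 77.
Linear molecule, 1 cut → 2 fragments:
  1–77 → 77 bp
  78–209 → 132 bp
Sorted largest to smallest: 132, 77 bp.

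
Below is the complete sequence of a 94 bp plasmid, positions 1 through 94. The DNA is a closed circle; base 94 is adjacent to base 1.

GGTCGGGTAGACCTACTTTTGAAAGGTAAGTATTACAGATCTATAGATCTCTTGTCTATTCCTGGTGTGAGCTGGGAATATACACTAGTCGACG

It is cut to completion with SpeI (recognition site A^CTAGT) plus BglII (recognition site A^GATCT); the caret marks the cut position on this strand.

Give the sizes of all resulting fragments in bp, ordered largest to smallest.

The SpeI site (ACTAGT) starts at position 84.
SpeI cuts after the first base of each site, so after position 84.
BglII sites (AGATCT) start at positions 37, 45.
BglII cuts after the first base of each site, so after positions 37, 45.
Combined cut positions: 37, 45, 84.
Circular molecule, 3 cuts → 3 fragments:
  38–45 → 8 bp
  46–84 → 39 bp
  85–94 then 1–37 → 10 + 37 = 47 bp
Sorted largest to smallest: 47, 39, 8 bp.

47, 39, 8 bp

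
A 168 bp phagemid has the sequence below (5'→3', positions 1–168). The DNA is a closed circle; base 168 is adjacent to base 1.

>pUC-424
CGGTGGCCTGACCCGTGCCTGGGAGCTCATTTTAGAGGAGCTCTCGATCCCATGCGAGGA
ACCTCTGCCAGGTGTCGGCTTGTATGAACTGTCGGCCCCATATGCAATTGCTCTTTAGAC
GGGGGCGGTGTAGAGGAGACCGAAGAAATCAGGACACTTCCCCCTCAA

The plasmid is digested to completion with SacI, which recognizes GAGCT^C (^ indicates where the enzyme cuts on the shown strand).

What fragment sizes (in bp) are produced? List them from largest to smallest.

153, 15 bp

SacI sites (GAGCTC) start at positions 23, 38.
SacI cuts after base 5 of each site (before the last base), so after positions 27, 42.
Circular molecule, 2 cuts → 2 fragments:
  28–42 → 15 bp
  43–168 then 1–27 → 126 + 27 = 153 bp
Sorted largest to smallest: 153, 15 bp.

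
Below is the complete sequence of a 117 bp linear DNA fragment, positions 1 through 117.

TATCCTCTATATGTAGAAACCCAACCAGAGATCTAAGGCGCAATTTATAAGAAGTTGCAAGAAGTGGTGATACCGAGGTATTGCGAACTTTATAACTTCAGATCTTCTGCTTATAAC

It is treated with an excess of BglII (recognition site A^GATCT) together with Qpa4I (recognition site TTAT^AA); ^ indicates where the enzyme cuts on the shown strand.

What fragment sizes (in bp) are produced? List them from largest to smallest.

BglII sites (AGATCT) start at positions 29, 100.
BglII cuts after the first base of each site, so after positions 29, 100.
Qpa4I sites (TTATAA) start at positions 45, 90, 111.
Qpa4I cuts after base 4 of each site, so after positions 48, 93, 114.
Combined cut positions: 29, 48, 93, 100, 114.
Linear molecule, 5 cuts → 6 fragments:
  1–29 → 29 bp
  30–48 → 19 bp
  49–93 → 45 bp
  94–100 → 7 bp
  101–114 → 14 bp
  115–117 → 3 bp
Sorted largest to smallest: 45, 29, 19, 14, 7, 3 bp.

45, 29, 19, 14, 7, 3 bp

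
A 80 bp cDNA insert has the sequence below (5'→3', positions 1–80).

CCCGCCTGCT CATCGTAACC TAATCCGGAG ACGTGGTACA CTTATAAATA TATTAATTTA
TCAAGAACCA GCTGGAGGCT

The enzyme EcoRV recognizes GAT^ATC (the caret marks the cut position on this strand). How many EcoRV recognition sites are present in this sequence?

No occurrence of GATATC is present in the sequence.
EcoRV does not cut: 0 sites.

0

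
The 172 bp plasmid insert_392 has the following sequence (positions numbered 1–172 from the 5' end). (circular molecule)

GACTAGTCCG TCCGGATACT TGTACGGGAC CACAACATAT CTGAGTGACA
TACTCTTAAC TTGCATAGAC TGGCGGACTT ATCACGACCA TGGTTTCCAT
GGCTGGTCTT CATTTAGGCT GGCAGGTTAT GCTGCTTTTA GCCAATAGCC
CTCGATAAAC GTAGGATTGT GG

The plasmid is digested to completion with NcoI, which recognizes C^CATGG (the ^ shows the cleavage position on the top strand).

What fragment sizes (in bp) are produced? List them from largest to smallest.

NcoI sites (CCATGG) start at positions 88, 97.
NcoI cuts after the first base of each site, so after positions 88, 97.
Circular molecule, 2 cuts → 2 fragments:
  89–97 → 9 bp
  98–172 then 1–88 → 75 + 88 = 163 bp
Sorted largest to smallest: 163, 9 bp.

163, 9 bp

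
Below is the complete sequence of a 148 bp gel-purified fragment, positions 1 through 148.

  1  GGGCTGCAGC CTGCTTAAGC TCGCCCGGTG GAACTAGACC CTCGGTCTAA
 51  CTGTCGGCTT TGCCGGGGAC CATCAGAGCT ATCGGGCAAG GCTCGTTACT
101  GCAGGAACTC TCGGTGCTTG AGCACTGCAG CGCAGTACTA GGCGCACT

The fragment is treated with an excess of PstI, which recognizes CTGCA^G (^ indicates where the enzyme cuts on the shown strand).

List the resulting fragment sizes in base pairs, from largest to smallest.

95, 26, 19, 8 bp

PstI sites (CTGCAG) start at positions 4, 99, 125.
PstI cuts after base 5 of each site (before the last base), so after positions 8, 103, 129.
Linear molecule, 3 cuts → 4 fragments:
  1–8 → 8 bp
  9–103 → 95 bp
  104–129 → 26 bp
  130–148 → 19 bp
Sorted largest to smallest: 95, 26, 19, 8 bp.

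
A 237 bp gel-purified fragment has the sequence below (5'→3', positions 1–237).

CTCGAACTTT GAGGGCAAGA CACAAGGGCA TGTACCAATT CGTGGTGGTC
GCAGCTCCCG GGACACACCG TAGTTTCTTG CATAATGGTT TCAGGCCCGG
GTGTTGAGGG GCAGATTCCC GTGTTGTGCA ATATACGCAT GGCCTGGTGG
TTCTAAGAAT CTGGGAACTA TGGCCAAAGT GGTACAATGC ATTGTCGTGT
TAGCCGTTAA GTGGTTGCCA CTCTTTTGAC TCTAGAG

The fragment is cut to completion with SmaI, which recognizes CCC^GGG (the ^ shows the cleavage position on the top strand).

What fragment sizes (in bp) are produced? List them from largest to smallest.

SmaI sites (CCCGGG) start at positions 57, 96.
SmaI cuts after base 3 of each site, so after positions 59, 98.
Linear molecule, 2 cuts → 3 fragments:
  1–59 → 59 bp
  60–98 → 39 bp
  99–237 → 139 bp
Sorted largest to smallest: 139, 59, 39 bp.

139, 59, 39 bp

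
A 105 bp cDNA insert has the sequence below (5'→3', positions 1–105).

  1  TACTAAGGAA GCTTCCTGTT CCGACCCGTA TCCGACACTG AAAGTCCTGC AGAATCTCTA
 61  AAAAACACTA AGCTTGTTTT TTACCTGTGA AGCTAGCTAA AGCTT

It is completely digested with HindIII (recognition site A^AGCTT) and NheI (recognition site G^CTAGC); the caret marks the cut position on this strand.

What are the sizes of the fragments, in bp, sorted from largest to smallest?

61, 22, 9, 8, 5 bp

HindIII sites (AAGCTT) start at positions 9, 70, 100.
HindIII cuts after the first base of each site, so after positions 9, 70, 100.
The NheI site (GCTAGC) starts at position 92.
NheI cuts after the first base of each site, so after position 92.
Combined cut positions: 9, 70, 92, 100.
Linear molecule, 4 cuts → 5 fragments:
  1–9 → 9 bp
  10–70 → 61 bp
  71–92 → 22 bp
  93–100 → 8 bp
  101–105 → 5 bp
Sorted largest to smallest: 61, 22, 9, 8, 5 bp.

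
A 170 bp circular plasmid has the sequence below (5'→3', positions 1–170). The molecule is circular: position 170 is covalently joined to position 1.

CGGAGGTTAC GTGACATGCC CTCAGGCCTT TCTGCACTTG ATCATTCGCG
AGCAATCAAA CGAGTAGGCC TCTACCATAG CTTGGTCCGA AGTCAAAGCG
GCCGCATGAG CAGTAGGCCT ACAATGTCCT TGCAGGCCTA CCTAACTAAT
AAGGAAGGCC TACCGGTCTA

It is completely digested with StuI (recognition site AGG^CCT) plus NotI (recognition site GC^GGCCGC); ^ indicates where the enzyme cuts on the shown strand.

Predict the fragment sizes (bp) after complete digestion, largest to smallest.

StuI sites (AGGCCT) start at positions 24, 66, 115, 134, 156.
StuI cuts after base 3 of each site, so after positions 26, 68, 117, 136, 158.
The NotI site (GCGGCCGC) starts at position 98.
NotI cuts after base 2 of each site, so after position 99.
Combined cut positions: 26, 68, 99, 117, 136, 158.
Circular molecule, 6 cuts → 6 fragments:
  27–68 → 42 bp
  69–99 → 31 bp
  100–117 → 18 bp
  118–136 → 19 bp
  137–158 → 22 bp
  159–170 then 1–26 → 12 + 26 = 38 bp
Sorted largest to smallest: 42, 38, 31, 22, 19, 18 bp.

42, 38, 31, 22, 19, 18 bp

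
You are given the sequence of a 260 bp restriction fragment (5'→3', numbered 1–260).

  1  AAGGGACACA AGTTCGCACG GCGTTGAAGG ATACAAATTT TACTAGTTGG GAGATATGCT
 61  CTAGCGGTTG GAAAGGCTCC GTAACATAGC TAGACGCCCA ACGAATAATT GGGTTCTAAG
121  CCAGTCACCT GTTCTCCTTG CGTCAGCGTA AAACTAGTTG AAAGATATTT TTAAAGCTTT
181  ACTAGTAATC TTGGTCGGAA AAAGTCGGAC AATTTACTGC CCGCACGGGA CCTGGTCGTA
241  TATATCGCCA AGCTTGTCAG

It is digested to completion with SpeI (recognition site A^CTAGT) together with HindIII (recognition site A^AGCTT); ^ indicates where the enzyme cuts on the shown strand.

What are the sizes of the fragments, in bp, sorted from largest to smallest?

111, 69, 42, 21, 10, 7 bp

SpeI sites (ACTAGT) start at positions 42, 153, 181.
SpeI cuts after the first base of each site, so after positions 42, 153, 181.
HindIII sites (AAGCTT) start at positions 174, 250.
HindIII cuts after the first base of each site, so after positions 174, 250.
Combined cut positions: 42, 153, 174, 181, 250.
Linear molecule, 5 cuts → 6 fragments:
  1–42 → 42 bp
  43–153 → 111 bp
  154–174 → 21 bp
  175–181 → 7 bp
  182–250 → 69 bp
  251–260 → 10 bp
Sorted largest to smallest: 111, 69, 42, 21, 10, 7 bp.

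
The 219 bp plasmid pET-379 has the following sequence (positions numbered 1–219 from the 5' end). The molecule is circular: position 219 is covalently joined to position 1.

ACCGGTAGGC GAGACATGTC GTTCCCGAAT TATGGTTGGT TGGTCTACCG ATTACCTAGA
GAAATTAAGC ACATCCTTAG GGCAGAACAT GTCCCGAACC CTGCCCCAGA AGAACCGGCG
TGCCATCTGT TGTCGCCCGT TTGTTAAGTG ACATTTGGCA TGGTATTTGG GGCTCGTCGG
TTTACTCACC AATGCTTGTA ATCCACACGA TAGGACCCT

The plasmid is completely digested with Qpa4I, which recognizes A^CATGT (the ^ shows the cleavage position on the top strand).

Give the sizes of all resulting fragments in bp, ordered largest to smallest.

146, 73 bp

Qpa4I sites (ACATGT) start at positions 14, 87.
Qpa4I cuts after the first base of each site, so after positions 14, 87.
Circular molecule, 2 cuts → 2 fragments:
  15–87 → 73 bp
  88–219 then 1–14 → 132 + 14 = 146 bp
Sorted largest to smallest: 146, 73 bp.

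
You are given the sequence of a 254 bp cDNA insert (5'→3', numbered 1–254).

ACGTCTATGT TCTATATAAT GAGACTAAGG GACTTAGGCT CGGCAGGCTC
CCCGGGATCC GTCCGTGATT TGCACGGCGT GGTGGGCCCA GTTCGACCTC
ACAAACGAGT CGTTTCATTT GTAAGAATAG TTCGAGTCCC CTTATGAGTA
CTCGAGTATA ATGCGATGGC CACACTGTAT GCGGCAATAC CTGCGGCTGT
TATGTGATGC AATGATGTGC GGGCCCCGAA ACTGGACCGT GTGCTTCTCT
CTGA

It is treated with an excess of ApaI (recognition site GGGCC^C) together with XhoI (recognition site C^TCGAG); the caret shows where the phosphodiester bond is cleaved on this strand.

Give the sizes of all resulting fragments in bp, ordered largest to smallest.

88, 74, 63, 29 bp

ApaI sites (GGGCCC) start at positions 84, 221.
ApaI cuts after base 5 of each site (before the last base), so after positions 88, 225.
The XhoI site (CTCGAG) starts at position 151.
XhoI cuts after the first base of each site, so after position 151.
Combined cut positions: 88, 151, 225.
Linear molecule, 3 cuts → 4 fragments:
  1–88 → 88 bp
  89–151 → 63 bp
  152–225 → 74 bp
  226–254 → 29 bp
Sorted largest to smallest: 88, 74, 63, 29 bp.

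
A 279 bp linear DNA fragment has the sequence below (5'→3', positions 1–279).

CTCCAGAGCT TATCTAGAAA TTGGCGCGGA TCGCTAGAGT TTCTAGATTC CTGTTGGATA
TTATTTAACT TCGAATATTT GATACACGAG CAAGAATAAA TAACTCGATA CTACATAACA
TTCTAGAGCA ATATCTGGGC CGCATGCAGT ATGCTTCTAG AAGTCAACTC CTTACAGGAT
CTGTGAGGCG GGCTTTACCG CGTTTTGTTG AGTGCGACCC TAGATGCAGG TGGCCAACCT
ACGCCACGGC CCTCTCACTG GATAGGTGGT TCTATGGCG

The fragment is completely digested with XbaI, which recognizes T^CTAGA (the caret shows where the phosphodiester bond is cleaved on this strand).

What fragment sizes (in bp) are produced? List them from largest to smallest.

XbaI sites (TCTAGA) start at positions 13, 42, 122, 156.
XbaI cuts after the first base of each site, so after positions 13, 42, 122, 156.
Linear molecule, 4 cuts → 5 fragments:
  1–13 → 13 bp
  14–42 → 29 bp
  43–122 → 80 bp
  123–156 → 34 bp
  157–279 → 123 bp
Sorted largest to smallest: 123, 80, 34, 29, 13 bp.

123, 80, 34, 29, 13 bp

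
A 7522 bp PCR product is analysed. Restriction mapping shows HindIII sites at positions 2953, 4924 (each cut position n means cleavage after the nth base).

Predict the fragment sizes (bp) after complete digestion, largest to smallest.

2953, 2598, 1971 bp

Linear molecule, 2 cuts → 3 fragments:
  2953 − 0 = 2953 bp
  4924 − 2953 = 1971 bp
  7522 − 4924 = 2598 bp
Sorted largest to smallest: 2953, 2598, 1971 bp.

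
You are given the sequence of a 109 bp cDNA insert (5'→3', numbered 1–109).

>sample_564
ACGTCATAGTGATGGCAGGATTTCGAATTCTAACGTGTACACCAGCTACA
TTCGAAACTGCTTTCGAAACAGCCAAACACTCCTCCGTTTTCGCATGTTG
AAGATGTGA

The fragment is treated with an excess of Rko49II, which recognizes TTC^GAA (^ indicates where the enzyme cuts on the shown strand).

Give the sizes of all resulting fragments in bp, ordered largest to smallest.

Rko49II sites (TTCGAA) start at positions 22, 51, 63.
Rko49II cuts after base 3 of each site, so after positions 24, 53, 65.
Linear molecule, 3 cuts → 4 fragments:
  1–24 → 24 bp
  25–53 → 29 bp
  54–65 → 12 bp
  66–109 → 44 bp
Sorted largest to smallest: 44, 29, 24, 12 bp.

44, 29, 24, 12 bp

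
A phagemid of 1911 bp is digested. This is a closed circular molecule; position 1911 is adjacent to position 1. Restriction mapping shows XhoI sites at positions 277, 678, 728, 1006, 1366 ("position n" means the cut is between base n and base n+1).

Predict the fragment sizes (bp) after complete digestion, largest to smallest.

822, 401, 360, 278, 50 bp

Circular molecule, 5 cuts → 5 fragments:
  678 − 277 = 401 bp
  728 − 678 = 50 bp
  1006 − 728 = 278 bp
  1366 − 1006 = 360 bp
  wrap: 1911 − 1366 + 277 = 822 bp
Sorted largest to smallest: 822, 401, 360, 278, 50 bp.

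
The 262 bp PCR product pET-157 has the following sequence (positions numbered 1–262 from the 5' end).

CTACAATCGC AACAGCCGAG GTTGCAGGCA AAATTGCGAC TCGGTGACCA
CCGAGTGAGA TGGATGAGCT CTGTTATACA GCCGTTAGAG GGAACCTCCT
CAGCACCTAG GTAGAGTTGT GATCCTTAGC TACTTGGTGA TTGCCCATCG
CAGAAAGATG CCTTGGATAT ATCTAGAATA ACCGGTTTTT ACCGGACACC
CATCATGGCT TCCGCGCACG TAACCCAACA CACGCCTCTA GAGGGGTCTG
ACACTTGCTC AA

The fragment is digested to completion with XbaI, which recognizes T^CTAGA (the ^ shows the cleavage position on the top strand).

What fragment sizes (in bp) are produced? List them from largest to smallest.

172, 65, 25 bp

XbaI sites (TCTAGA) start at positions 172, 237.
XbaI cuts after the first base of each site, so after positions 172, 237.
Linear molecule, 2 cuts → 3 fragments:
  1–172 → 172 bp
  173–237 → 65 bp
  238–262 → 25 bp
Sorted largest to smallest: 172, 65, 25 bp.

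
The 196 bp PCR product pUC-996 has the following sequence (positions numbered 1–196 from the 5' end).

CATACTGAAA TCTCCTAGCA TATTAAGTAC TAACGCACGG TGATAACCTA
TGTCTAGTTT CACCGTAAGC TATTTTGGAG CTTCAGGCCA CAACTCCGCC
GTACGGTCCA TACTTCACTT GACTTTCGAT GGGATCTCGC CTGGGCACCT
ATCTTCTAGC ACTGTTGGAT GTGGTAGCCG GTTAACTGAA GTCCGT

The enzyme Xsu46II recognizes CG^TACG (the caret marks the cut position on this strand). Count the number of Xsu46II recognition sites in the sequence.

CGTACG occurs starting at position 100.
Xsu46II cuts at 1 site.

1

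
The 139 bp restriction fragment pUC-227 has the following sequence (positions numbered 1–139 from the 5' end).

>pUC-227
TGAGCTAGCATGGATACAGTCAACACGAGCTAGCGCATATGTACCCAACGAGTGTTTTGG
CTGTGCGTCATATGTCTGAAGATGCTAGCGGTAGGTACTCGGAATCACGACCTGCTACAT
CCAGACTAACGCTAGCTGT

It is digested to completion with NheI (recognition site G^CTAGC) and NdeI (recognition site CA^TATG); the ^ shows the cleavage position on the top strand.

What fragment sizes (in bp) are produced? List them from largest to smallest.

NheI sites (GCTAGC) start at positions 4, 29, 84, 131.
NheI cuts after the first base of each site, so after positions 4, 29, 84, 131.
NdeI sites (CATATG) start at positions 36, 69.
NdeI cuts after base 2 of each site, so after positions 37, 70.
Combined cut positions: 4, 29, 37, 70, 84, 131.
Linear molecule, 6 cuts → 7 fragments:
  1–4 → 4 bp
  5–29 → 25 bp
  30–37 → 8 bp
  38–70 → 33 bp
  71–84 → 14 bp
  85–131 → 47 bp
  132–139 → 8 bp
Sorted largest to smallest: 47, 33, 25, 14, 8, 8, 4 bp.

47, 33, 25, 14, 8, 8, 4 bp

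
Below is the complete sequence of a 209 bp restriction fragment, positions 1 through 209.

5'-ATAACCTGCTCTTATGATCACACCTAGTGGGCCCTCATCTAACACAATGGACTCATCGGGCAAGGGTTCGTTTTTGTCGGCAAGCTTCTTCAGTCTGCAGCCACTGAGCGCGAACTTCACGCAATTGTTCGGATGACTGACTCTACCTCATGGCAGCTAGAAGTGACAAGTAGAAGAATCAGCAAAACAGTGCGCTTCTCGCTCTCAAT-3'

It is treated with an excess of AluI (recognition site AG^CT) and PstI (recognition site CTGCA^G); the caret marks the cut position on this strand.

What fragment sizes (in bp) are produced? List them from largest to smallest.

84, 57, 53, 15 bp

AluI sites (AGCT) start at positions 83, 155.
AluI cuts after base 2 of each site, so after positions 84, 156.
The PstI site (CTGCAG) starts at position 95.
PstI cuts after base 5 of each site (before the last base), so after position 99.
Combined cut positions: 84, 99, 156.
Linear molecule, 3 cuts → 4 fragments:
  1–84 → 84 bp
  85–99 → 15 bp
  100–156 → 57 bp
  157–209 → 53 bp
Sorted largest to smallest: 84, 57, 53, 15 bp.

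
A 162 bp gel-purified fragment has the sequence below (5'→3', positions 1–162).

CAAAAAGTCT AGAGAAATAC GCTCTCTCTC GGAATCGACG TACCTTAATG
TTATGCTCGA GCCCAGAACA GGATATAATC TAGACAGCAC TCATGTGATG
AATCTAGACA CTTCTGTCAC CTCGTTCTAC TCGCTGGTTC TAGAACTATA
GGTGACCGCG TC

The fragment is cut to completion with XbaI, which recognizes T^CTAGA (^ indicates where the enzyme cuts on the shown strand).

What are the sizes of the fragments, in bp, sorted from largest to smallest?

71, 36, 24, 23, 8 bp

XbaI sites (TCTAGA) start at positions 8, 79, 103, 139.
XbaI cuts after the first base of each site, so after positions 8, 79, 103, 139.
Linear molecule, 4 cuts → 5 fragments:
  1–8 → 8 bp
  9–79 → 71 bp
  80–103 → 24 bp
  104–139 → 36 bp
  140–162 → 23 bp
Sorted largest to smallest: 71, 36, 24, 23, 8 bp.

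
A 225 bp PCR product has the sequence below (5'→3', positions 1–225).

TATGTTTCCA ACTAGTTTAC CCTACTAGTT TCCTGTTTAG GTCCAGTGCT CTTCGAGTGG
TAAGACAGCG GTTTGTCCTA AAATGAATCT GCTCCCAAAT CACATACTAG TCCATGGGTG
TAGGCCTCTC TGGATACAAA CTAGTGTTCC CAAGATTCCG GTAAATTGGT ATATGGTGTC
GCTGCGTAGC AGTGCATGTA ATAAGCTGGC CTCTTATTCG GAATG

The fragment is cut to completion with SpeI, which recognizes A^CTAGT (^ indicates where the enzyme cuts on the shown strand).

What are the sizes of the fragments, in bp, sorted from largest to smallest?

SpeI sites (ACTAGT) start at positions 11, 24, 106, 140.
SpeI cuts after the first base of each site, so after positions 11, 24, 106, 140.
Linear molecule, 4 cuts → 5 fragments:
  1–11 → 11 bp
  12–24 → 13 bp
  25–106 → 82 bp
  107–140 → 34 bp
  141–225 → 85 bp
Sorted largest to smallest: 85, 82, 34, 13, 11 bp.

85, 82, 34, 13, 11 bp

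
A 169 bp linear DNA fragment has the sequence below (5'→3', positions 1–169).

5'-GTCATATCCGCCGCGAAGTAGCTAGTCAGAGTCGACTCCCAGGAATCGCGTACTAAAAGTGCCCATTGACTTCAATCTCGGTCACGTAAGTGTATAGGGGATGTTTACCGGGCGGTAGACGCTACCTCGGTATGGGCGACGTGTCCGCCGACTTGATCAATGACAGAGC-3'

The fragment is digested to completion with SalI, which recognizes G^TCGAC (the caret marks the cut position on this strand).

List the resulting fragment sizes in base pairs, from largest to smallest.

The SalI site (GTCGAC) starts at position 31.
SalI cuts after the first base of each site, so after position 31.
Linear molecule, 1 cut → 2 fragments:
  1–31 → 31 bp
  32–169 → 138 bp
Sorted largest to smallest: 138, 31 bp.

138, 31 bp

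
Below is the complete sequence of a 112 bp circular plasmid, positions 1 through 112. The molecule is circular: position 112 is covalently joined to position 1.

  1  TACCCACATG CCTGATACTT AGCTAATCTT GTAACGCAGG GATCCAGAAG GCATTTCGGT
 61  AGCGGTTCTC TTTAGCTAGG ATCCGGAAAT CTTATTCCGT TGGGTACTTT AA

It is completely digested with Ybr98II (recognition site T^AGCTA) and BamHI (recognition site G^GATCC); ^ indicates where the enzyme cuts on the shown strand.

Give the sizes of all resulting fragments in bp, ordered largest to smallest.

53, 33, 20, 6 bp

Ybr98II sites (TAGCTA) start at positions 20, 73.
Ybr98II cuts after the first base of each site, so after positions 20, 73.
BamHI sites (GGATCC) start at positions 40, 79.
BamHI cuts after the first base of each site, so after positions 40, 79.
Combined cut positions: 20, 40, 73, 79.
Circular molecule, 4 cuts → 4 fragments:
  21–40 → 20 bp
  41–73 → 33 bp
  74–79 → 6 bp
  80–112 then 1–20 → 33 + 20 = 53 bp
Sorted largest to smallest: 53, 33, 20, 6 bp.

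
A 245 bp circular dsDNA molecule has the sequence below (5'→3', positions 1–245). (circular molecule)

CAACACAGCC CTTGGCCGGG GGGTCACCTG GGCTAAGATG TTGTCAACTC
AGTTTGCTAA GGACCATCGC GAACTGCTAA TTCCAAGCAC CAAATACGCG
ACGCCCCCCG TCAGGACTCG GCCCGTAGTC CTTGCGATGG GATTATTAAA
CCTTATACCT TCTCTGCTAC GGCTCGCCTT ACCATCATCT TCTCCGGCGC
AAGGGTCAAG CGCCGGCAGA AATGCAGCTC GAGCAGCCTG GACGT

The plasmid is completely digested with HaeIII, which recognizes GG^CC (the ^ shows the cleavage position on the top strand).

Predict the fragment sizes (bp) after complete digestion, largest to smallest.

HaeIII sites (GGCC) start at positions 14, 120.
HaeIII cuts after base 2 of each site, so after positions 15, 121.
Circular molecule, 2 cuts → 2 fragments:
  16–121 → 106 bp
  122–245 then 1–15 → 124 + 15 = 139 bp
Sorted largest to smallest: 139, 106 bp.

139, 106 bp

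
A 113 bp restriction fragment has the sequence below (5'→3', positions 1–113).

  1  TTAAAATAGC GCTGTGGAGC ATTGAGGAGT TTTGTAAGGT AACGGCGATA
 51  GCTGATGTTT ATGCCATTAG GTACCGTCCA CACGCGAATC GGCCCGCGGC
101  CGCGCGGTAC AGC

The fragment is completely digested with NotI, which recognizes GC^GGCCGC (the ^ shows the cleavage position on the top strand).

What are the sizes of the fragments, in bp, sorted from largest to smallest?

The NotI site (GCGGCCGC) starts at position 96.
NotI cuts after base 2 of each site, so after position 97.
Linear molecule, 1 cut → 2 fragments:
  1–97 → 97 bp
  98–113 → 16 bp
Sorted largest to smallest: 97, 16 bp.

97, 16 bp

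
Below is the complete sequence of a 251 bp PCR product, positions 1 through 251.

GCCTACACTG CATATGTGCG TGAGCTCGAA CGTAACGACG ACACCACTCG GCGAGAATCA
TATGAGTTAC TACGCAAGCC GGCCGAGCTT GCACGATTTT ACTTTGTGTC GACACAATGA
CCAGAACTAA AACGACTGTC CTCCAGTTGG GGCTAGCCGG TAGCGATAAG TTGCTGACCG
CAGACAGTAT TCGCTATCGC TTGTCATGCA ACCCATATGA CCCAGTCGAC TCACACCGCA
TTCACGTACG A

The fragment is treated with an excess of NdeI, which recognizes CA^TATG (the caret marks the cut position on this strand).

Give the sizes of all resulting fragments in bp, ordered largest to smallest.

NdeI sites (CATATG) start at positions 11, 59, 214.
NdeI cuts after base 2 of each site, so after positions 12, 60, 215.
Linear molecule, 3 cuts → 4 fragments:
  1–12 → 12 bp
  13–60 → 48 bp
  61–215 → 155 bp
  216–251 → 36 bp
Sorted largest to smallest: 155, 48, 36, 12 bp.

155, 48, 36, 12 bp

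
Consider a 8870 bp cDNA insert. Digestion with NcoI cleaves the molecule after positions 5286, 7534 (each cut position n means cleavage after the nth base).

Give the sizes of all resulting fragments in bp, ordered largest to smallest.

5286, 2248, 1336 bp

Linear molecule, 2 cuts → 3 fragments:
  5286 − 0 = 5286 bp
  7534 − 5286 = 2248 bp
  8870 − 7534 = 1336 bp
Sorted largest to smallest: 5286, 2248, 1336 bp.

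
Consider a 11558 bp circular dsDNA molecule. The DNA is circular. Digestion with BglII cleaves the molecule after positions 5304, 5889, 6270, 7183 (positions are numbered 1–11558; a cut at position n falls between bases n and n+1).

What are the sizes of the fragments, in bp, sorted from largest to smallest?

9679, 913, 585, 381 bp

Circular molecule, 4 cuts → 4 fragments:
  5889 − 5304 = 585 bp
  6270 − 5889 = 381 bp
  7183 − 6270 = 913 bp
  wrap: 11558 − 7183 + 5304 = 9679 bp
Sorted largest to smallest: 9679, 913, 585, 381 bp.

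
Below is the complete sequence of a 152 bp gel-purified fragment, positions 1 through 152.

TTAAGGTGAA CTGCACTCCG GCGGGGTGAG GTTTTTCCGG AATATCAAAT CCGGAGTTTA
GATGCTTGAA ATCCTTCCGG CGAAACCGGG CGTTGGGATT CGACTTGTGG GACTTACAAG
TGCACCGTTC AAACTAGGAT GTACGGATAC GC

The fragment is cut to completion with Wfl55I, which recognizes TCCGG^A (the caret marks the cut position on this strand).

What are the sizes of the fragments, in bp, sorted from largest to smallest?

98, 40, 14 bp

Wfl55I sites (TCCGGA) start at positions 36, 50.
Wfl55I cuts after base 5 of each site (before the last base), so after positions 40, 54.
Linear molecule, 2 cuts → 3 fragments:
  1–40 → 40 bp
  41–54 → 14 bp
  55–152 → 98 bp
Sorted largest to smallest: 98, 40, 14 bp.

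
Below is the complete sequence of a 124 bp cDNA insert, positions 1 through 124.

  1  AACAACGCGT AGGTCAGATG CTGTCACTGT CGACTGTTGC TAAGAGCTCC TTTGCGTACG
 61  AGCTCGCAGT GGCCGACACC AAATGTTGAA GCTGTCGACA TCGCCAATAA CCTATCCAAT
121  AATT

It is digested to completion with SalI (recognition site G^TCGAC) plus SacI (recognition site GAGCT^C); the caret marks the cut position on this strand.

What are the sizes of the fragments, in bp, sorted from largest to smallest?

SalI sites (GTCGAC) start at positions 29, 94.
SalI cuts after the first base of each site, so after positions 29, 94.
SacI sites (GAGCTC) start at positions 44, 60.
SacI cuts after base 5 of each site (before the last base), so after positions 48, 64.
Combined cut positions: 29, 48, 64, 94.
Linear molecule, 4 cuts → 5 fragments:
  1–29 → 29 bp
  30–48 → 19 bp
  49–64 → 16 bp
  65–94 → 30 bp
  95–124 → 30 bp
Sorted largest to smallest: 30, 30, 29, 19, 16 bp.

30, 30, 29, 19, 16 bp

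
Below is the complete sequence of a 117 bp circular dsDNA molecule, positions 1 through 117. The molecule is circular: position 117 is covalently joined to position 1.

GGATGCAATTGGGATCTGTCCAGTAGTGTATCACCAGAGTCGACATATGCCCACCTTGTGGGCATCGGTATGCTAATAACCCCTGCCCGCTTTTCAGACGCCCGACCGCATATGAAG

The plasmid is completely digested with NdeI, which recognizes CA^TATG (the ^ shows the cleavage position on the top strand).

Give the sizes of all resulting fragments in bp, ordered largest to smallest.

NdeI sites (CATATG) start at positions 44, 109.
NdeI cuts after base 2 of each site, so after positions 45, 110.
Circular molecule, 2 cuts → 2 fragments:
  46–110 → 65 bp
  111–117 then 1–45 → 7 + 45 = 52 bp
Sorted largest to smallest: 65, 52 bp.

65, 52 bp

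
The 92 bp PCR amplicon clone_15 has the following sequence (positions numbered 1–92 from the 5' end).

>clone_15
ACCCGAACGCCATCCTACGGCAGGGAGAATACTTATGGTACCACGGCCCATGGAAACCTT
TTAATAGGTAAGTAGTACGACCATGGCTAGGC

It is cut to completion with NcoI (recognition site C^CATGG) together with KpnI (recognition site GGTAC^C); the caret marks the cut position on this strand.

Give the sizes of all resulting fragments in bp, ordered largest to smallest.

NcoI sites (CCATGG) start at positions 48, 81.
NcoI cuts after the first base of each site, so after positions 48, 81.
The KpnI site (GGTACC) starts at position 37.
KpnI cuts after base 5 of each site (before the last base), so after position 41.
Combined cut positions: 41, 48, 81.
Linear molecule, 3 cuts → 4 fragments:
  1–41 → 41 bp
  42–48 → 7 bp
  49–81 → 33 bp
  82–92 → 11 bp
Sorted largest to smallest: 41, 33, 11, 7 bp.

41, 33, 11, 7 bp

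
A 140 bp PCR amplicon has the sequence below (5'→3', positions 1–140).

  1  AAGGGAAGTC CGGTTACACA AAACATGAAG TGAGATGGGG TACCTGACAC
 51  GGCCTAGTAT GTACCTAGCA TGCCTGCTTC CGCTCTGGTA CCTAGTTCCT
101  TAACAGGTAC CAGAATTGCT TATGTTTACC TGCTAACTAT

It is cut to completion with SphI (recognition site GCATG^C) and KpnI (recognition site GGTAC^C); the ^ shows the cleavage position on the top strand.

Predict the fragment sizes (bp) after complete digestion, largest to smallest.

43, 30, 29, 19, 19 bp

The SphI site (GCATGC) starts at position 68.
SphI cuts after base 5 of each site (before the last base), so after position 72.
KpnI sites (GGTACC) start at positions 39, 87, 106.
KpnI cuts after base 5 of each site (before the last base), so after positions 43, 91, 110.
Combined cut positions: 43, 72, 91, 110.
Linear molecule, 4 cuts → 5 fragments:
  1–43 → 43 bp
  44–72 → 29 bp
  73–91 → 19 bp
  92–110 → 19 bp
  111–140 → 30 bp
Sorted largest to smallest: 43, 30, 29, 19, 19 bp.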